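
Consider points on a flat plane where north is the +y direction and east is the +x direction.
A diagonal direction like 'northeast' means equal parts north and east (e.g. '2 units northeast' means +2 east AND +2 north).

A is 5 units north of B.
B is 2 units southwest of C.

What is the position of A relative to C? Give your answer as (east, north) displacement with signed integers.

Answer: A is at (east=-2, north=3) relative to C.

Derivation:
Place C at the origin (east=0, north=0).
  B is 2 units southwest of C: delta (east=-2, north=-2); B at (east=-2, north=-2).
  A is 5 units north of B: delta (east=+0, north=+5); A at (east=-2, north=3).
Therefore A relative to C: (east=-2, north=3).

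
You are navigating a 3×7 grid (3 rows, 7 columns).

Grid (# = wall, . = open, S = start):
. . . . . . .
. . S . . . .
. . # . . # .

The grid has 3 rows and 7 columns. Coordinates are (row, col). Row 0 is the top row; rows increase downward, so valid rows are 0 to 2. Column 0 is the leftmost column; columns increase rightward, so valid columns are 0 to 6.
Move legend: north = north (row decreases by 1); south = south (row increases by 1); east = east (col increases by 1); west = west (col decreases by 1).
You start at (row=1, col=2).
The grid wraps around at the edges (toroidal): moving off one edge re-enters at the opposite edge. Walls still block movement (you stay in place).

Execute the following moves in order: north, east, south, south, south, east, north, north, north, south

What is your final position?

Start: (row=1, col=2)
  north (north): (row=1, col=2) -> (row=0, col=2)
  east (east): (row=0, col=2) -> (row=0, col=3)
  south (south): (row=0, col=3) -> (row=1, col=3)
  south (south): (row=1, col=3) -> (row=2, col=3)
  south (south): (row=2, col=3) -> (row=0, col=3)
  east (east): (row=0, col=3) -> (row=0, col=4)
  north (north): (row=0, col=4) -> (row=2, col=4)
  north (north): (row=2, col=4) -> (row=1, col=4)
  north (north): (row=1, col=4) -> (row=0, col=4)
  south (south): (row=0, col=4) -> (row=1, col=4)
Final: (row=1, col=4)

Answer: Final position: (row=1, col=4)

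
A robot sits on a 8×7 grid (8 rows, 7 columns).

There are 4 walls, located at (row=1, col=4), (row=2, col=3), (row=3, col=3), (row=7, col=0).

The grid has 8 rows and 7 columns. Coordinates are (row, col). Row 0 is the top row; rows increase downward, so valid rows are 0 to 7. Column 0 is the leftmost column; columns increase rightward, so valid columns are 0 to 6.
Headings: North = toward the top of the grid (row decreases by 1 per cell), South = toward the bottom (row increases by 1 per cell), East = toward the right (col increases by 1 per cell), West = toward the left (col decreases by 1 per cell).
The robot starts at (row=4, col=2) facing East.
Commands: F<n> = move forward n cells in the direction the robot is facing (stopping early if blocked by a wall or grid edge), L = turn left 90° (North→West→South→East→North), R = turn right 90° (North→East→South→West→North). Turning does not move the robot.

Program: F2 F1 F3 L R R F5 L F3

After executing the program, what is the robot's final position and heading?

Start: (row=4, col=2), facing East
  F2: move forward 2, now at (row=4, col=4)
  F1: move forward 1, now at (row=4, col=5)
  F3: move forward 1/3 (blocked), now at (row=4, col=6)
  L: turn left, now facing North
  R: turn right, now facing East
  R: turn right, now facing South
  F5: move forward 3/5 (blocked), now at (row=7, col=6)
  L: turn left, now facing East
  F3: move forward 0/3 (blocked), now at (row=7, col=6)
Final: (row=7, col=6), facing East

Answer: Final position: (row=7, col=6), facing East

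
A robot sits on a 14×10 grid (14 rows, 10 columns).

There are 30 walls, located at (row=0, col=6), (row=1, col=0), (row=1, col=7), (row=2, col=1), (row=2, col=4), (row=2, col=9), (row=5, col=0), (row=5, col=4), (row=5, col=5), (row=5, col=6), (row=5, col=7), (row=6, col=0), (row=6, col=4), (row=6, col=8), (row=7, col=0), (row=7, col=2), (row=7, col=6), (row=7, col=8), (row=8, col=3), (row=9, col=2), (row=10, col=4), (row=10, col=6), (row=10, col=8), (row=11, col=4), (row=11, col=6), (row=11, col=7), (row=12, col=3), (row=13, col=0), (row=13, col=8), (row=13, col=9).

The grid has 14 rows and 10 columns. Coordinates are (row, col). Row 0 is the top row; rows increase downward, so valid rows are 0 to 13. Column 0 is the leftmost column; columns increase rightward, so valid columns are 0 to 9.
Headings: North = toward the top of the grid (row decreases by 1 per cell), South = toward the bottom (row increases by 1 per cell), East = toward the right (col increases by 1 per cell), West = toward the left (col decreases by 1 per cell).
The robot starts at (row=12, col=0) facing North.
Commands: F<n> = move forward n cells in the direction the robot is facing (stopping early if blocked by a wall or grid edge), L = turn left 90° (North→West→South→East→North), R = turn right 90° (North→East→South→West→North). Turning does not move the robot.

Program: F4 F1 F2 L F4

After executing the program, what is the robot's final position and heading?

Start: (row=12, col=0), facing North
  F4: move forward 4, now at (row=8, col=0)
  F1: move forward 0/1 (blocked), now at (row=8, col=0)
  F2: move forward 0/2 (blocked), now at (row=8, col=0)
  L: turn left, now facing West
  F4: move forward 0/4 (blocked), now at (row=8, col=0)
Final: (row=8, col=0), facing West

Answer: Final position: (row=8, col=0), facing West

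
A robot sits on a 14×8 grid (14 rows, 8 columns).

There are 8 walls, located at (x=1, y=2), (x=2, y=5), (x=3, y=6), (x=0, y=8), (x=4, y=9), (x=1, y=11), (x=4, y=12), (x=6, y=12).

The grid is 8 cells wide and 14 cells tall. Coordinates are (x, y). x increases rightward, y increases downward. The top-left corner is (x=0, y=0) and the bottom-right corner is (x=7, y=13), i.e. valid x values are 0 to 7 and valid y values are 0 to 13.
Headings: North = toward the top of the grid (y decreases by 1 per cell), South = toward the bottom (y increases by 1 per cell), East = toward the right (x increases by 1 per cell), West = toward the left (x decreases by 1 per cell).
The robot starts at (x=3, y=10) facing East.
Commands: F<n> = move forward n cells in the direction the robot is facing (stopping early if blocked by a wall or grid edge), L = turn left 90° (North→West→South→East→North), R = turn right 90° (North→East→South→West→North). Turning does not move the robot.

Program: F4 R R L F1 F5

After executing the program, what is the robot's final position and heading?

Start: (x=3, y=10), facing East
  F4: move forward 4, now at (x=7, y=10)
  R: turn right, now facing South
  R: turn right, now facing West
  L: turn left, now facing South
  F1: move forward 1, now at (x=7, y=11)
  F5: move forward 2/5 (blocked), now at (x=7, y=13)
Final: (x=7, y=13), facing South

Answer: Final position: (x=7, y=13), facing South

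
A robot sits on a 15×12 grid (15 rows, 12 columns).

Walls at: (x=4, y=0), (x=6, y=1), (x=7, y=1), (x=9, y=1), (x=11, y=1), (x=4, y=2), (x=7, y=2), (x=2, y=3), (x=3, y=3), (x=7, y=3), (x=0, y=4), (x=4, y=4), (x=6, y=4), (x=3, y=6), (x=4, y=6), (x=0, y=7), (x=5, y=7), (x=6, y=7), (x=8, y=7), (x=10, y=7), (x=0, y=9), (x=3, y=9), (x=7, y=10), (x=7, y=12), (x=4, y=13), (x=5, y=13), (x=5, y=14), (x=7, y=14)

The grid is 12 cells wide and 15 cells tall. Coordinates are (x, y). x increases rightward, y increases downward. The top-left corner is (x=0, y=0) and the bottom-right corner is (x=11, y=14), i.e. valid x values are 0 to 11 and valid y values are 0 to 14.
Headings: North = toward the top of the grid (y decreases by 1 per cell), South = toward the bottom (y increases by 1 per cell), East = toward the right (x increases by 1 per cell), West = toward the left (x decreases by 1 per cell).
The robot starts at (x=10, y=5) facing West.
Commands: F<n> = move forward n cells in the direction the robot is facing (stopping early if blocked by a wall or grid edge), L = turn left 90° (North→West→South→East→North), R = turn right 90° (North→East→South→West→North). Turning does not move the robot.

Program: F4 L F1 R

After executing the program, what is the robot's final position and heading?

Start: (x=10, y=5), facing West
  F4: move forward 4, now at (x=6, y=5)
  L: turn left, now facing South
  F1: move forward 1, now at (x=6, y=6)
  R: turn right, now facing West
Final: (x=6, y=6), facing West

Answer: Final position: (x=6, y=6), facing West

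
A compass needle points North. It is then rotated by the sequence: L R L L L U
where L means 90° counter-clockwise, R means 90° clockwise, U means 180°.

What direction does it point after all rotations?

Start: North
  L (left (90° counter-clockwise)) -> West
  R (right (90° clockwise)) -> North
  L (left (90° counter-clockwise)) -> West
  L (left (90° counter-clockwise)) -> South
  L (left (90° counter-clockwise)) -> East
  U (U-turn (180°)) -> West
Final: West

Answer: Final heading: West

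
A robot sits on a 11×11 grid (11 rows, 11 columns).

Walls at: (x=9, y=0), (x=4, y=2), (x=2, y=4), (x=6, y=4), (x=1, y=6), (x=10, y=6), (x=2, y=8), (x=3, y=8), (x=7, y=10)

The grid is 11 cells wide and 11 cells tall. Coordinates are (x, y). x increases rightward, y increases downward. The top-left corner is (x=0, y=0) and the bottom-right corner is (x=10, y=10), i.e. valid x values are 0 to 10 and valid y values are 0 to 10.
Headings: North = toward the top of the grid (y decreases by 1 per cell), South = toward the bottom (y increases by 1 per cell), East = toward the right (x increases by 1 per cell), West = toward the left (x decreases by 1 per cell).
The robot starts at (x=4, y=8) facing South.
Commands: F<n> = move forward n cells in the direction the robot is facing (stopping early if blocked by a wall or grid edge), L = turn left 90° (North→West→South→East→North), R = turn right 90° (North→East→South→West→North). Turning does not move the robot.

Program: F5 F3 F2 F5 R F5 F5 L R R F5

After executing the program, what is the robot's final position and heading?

Answer: Final position: (x=0, y=5), facing North

Derivation:
Start: (x=4, y=8), facing South
  F5: move forward 2/5 (blocked), now at (x=4, y=10)
  F3: move forward 0/3 (blocked), now at (x=4, y=10)
  F2: move forward 0/2 (blocked), now at (x=4, y=10)
  F5: move forward 0/5 (blocked), now at (x=4, y=10)
  R: turn right, now facing West
  F5: move forward 4/5 (blocked), now at (x=0, y=10)
  F5: move forward 0/5 (blocked), now at (x=0, y=10)
  L: turn left, now facing South
  R: turn right, now facing West
  R: turn right, now facing North
  F5: move forward 5, now at (x=0, y=5)
Final: (x=0, y=5), facing North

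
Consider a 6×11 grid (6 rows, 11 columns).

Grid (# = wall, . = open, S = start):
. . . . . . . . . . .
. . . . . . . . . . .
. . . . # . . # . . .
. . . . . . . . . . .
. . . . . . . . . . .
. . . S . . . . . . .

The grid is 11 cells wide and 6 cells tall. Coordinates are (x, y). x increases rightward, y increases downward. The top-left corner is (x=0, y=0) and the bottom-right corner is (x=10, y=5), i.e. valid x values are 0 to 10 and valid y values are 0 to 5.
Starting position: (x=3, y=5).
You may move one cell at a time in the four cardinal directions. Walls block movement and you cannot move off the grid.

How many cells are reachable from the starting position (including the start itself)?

Answer: Reachable cells: 64

Derivation:
BFS flood-fill from (x=3, y=5):
  Distance 0: (x=3, y=5)
  Distance 1: (x=3, y=4), (x=2, y=5), (x=4, y=5)
  Distance 2: (x=3, y=3), (x=2, y=4), (x=4, y=4), (x=1, y=5), (x=5, y=5)
  Distance 3: (x=3, y=2), (x=2, y=3), (x=4, y=3), (x=1, y=4), (x=5, y=4), (x=0, y=5), (x=6, y=5)
  Distance 4: (x=3, y=1), (x=2, y=2), (x=1, y=3), (x=5, y=3), (x=0, y=4), (x=6, y=4), (x=7, y=5)
  Distance 5: (x=3, y=0), (x=2, y=1), (x=4, y=1), (x=1, y=2), (x=5, y=2), (x=0, y=3), (x=6, y=3), (x=7, y=4), (x=8, y=5)
  Distance 6: (x=2, y=0), (x=4, y=0), (x=1, y=1), (x=5, y=1), (x=0, y=2), (x=6, y=2), (x=7, y=3), (x=8, y=4), (x=9, y=5)
  Distance 7: (x=1, y=0), (x=5, y=0), (x=0, y=1), (x=6, y=1), (x=8, y=3), (x=9, y=4), (x=10, y=5)
  Distance 8: (x=0, y=0), (x=6, y=0), (x=7, y=1), (x=8, y=2), (x=9, y=3), (x=10, y=4)
  Distance 9: (x=7, y=0), (x=8, y=1), (x=9, y=2), (x=10, y=3)
  Distance 10: (x=8, y=0), (x=9, y=1), (x=10, y=2)
  Distance 11: (x=9, y=0), (x=10, y=1)
  Distance 12: (x=10, y=0)
Total reachable: 64 (grid has 64 open cells total)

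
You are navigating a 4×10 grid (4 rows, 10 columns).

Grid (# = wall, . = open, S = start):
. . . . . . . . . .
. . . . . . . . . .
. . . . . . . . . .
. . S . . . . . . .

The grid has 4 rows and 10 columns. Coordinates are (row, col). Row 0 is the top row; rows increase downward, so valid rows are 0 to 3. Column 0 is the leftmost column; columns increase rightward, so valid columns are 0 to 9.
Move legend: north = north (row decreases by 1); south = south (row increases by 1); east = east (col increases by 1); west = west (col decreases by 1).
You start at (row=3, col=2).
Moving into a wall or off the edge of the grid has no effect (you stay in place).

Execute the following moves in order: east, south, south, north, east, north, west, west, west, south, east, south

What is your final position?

Start: (row=3, col=2)
  east (east): (row=3, col=2) -> (row=3, col=3)
  south (south): blocked, stay at (row=3, col=3)
  south (south): blocked, stay at (row=3, col=3)
  north (north): (row=3, col=3) -> (row=2, col=3)
  east (east): (row=2, col=3) -> (row=2, col=4)
  north (north): (row=2, col=4) -> (row=1, col=4)
  west (west): (row=1, col=4) -> (row=1, col=3)
  west (west): (row=1, col=3) -> (row=1, col=2)
  west (west): (row=1, col=2) -> (row=1, col=1)
  south (south): (row=1, col=1) -> (row=2, col=1)
  east (east): (row=2, col=1) -> (row=2, col=2)
  south (south): (row=2, col=2) -> (row=3, col=2)
Final: (row=3, col=2)

Answer: Final position: (row=3, col=2)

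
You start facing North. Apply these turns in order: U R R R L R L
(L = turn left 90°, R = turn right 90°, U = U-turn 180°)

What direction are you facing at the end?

Answer: Final heading: North

Derivation:
Start: North
  U (U-turn (180°)) -> South
  R (right (90° clockwise)) -> West
  R (right (90° clockwise)) -> North
  R (right (90° clockwise)) -> East
  L (left (90° counter-clockwise)) -> North
  R (right (90° clockwise)) -> East
  L (left (90° counter-clockwise)) -> North
Final: North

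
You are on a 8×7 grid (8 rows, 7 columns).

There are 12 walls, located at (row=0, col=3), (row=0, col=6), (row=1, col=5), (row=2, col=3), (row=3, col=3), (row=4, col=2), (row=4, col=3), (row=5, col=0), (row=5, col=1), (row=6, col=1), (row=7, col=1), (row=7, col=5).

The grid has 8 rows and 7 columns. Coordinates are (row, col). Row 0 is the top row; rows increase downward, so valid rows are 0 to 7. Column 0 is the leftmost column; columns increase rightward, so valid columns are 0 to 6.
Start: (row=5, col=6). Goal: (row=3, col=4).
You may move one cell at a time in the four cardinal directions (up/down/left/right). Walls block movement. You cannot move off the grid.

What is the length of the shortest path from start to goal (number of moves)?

BFS from (row=5, col=6) until reaching (row=3, col=4):
  Distance 0: (row=5, col=6)
  Distance 1: (row=4, col=6), (row=5, col=5), (row=6, col=6)
  Distance 2: (row=3, col=6), (row=4, col=5), (row=5, col=4), (row=6, col=5), (row=7, col=6)
  Distance 3: (row=2, col=6), (row=3, col=5), (row=4, col=4), (row=5, col=3), (row=6, col=4)
  Distance 4: (row=1, col=6), (row=2, col=5), (row=3, col=4), (row=5, col=2), (row=6, col=3), (row=7, col=4)  <- goal reached here
One shortest path (4 moves): (row=5, col=6) -> (row=5, col=5) -> (row=5, col=4) -> (row=4, col=4) -> (row=3, col=4)

Answer: Shortest path length: 4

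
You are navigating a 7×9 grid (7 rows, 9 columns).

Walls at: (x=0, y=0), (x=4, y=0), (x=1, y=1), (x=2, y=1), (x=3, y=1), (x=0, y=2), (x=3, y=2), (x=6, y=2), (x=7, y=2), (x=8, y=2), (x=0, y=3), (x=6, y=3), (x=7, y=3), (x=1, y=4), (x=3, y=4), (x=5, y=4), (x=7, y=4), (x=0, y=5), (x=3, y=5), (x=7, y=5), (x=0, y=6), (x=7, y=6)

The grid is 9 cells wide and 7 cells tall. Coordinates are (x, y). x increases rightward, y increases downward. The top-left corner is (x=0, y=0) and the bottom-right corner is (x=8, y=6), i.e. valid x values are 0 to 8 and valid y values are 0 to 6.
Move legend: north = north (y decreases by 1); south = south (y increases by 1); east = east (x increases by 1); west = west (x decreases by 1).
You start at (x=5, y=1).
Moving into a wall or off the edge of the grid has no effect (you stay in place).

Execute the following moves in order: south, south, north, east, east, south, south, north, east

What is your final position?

Answer: Final position: (x=5, y=2)

Derivation:
Start: (x=5, y=1)
  south (south): (x=5, y=1) -> (x=5, y=2)
  south (south): (x=5, y=2) -> (x=5, y=3)
  north (north): (x=5, y=3) -> (x=5, y=2)
  east (east): blocked, stay at (x=5, y=2)
  east (east): blocked, stay at (x=5, y=2)
  south (south): (x=5, y=2) -> (x=5, y=3)
  south (south): blocked, stay at (x=5, y=3)
  north (north): (x=5, y=3) -> (x=5, y=2)
  east (east): blocked, stay at (x=5, y=2)
Final: (x=5, y=2)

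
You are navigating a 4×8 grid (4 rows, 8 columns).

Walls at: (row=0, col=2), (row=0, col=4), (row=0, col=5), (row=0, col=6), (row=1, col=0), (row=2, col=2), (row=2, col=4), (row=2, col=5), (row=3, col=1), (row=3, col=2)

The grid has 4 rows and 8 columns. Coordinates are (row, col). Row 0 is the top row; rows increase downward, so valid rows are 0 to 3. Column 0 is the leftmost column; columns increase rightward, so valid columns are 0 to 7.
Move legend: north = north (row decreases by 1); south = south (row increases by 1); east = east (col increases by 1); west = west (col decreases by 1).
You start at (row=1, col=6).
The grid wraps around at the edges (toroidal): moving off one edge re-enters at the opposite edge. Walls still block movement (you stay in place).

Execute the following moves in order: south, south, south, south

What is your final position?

Start: (row=1, col=6)
  south (south): (row=1, col=6) -> (row=2, col=6)
  south (south): (row=2, col=6) -> (row=3, col=6)
  south (south): blocked, stay at (row=3, col=6)
  south (south): blocked, stay at (row=3, col=6)
Final: (row=3, col=6)

Answer: Final position: (row=3, col=6)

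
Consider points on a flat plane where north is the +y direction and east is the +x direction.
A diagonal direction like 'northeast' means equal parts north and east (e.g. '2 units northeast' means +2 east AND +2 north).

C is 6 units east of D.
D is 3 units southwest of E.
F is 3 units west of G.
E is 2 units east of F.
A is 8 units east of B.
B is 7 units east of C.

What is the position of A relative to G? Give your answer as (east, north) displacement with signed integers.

Place G at the origin (east=0, north=0).
  F is 3 units west of G: delta (east=-3, north=+0); F at (east=-3, north=0).
  E is 2 units east of F: delta (east=+2, north=+0); E at (east=-1, north=0).
  D is 3 units southwest of E: delta (east=-3, north=-3); D at (east=-4, north=-3).
  C is 6 units east of D: delta (east=+6, north=+0); C at (east=2, north=-3).
  B is 7 units east of C: delta (east=+7, north=+0); B at (east=9, north=-3).
  A is 8 units east of B: delta (east=+8, north=+0); A at (east=17, north=-3).
Therefore A relative to G: (east=17, north=-3).

Answer: A is at (east=17, north=-3) relative to G.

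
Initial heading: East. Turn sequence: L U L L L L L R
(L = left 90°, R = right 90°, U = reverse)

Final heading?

Start: East
  L (left (90° counter-clockwise)) -> North
  U (U-turn (180°)) -> South
  L (left (90° counter-clockwise)) -> East
  L (left (90° counter-clockwise)) -> North
  L (left (90° counter-clockwise)) -> West
  L (left (90° counter-clockwise)) -> South
  L (left (90° counter-clockwise)) -> East
  R (right (90° clockwise)) -> South
Final: South

Answer: Final heading: South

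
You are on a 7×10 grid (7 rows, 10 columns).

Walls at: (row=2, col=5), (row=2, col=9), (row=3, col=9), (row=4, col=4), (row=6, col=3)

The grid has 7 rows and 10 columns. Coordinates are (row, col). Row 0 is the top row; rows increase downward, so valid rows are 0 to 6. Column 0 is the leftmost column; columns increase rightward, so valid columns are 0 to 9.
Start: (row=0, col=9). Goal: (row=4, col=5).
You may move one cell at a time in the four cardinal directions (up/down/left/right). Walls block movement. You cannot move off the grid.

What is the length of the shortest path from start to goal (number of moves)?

Answer: Shortest path length: 8

Derivation:
BFS from (row=0, col=9) until reaching (row=4, col=5):
  Distance 0: (row=0, col=9)
  Distance 1: (row=0, col=8), (row=1, col=9)
  Distance 2: (row=0, col=7), (row=1, col=8)
  Distance 3: (row=0, col=6), (row=1, col=7), (row=2, col=8)
  Distance 4: (row=0, col=5), (row=1, col=6), (row=2, col=7), (row=3, col=8)
  Distance 5: (row=0, col=4), (row=1, col=5), (row=2, col=6), (row=3, col=7), (row=4, col=8)
  Distance 6: (row=0, col=3), (row=1, col=4), (row=3, col=6), (row=4, col=7), (row=4, col=9), (row=5, col=8)
  Distance 7: (row=0, col=2), (row=1, col=3), (row=2, col=4), (row=3, col=5), (row=4, col=6), (row=5, col=7), (row=5, col=9), (row=6, col=8)
  Distance 8: (row=0, col=1), (row=1, col=2), (row=2, col=3), (row=3, col=4), (row=4, col=5), (row=5, col=6), (row=6, col=7), (row=6, col=9)  <- goal reached here
One shortest path (8 moves): (row=0, col=9) -> (row=0, col=8) -> (row=0, col=7) -> (row=0, col=6) -> (row=1, col=6) -> (row=2, col=6) -> (row=3, col=6) -> (row=3, col=5) -> (row=4, col=5)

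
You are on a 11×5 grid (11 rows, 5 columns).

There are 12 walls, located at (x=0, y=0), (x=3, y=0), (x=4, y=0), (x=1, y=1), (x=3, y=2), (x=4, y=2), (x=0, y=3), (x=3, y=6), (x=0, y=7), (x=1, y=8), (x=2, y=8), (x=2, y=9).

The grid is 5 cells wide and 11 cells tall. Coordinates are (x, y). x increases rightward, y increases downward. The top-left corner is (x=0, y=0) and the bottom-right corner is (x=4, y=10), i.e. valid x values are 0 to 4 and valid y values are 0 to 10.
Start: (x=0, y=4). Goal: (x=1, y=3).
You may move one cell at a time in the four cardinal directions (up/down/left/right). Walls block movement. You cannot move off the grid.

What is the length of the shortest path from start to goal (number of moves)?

Answer: Shortest path length: 2

Derivation:
BFS from (x=0, y=4) until reaching (x=1, y=3):
  Distance 0: (x=0, y=4)
  Distance 1: (x=1, y=4), (x=0, y=5)
  Distance 2: (x=1, y=3), (x=2, y=4), (x=1, y=5), (x=0, y=6)  <- goal reached here
One shortest path (2 moves): (x=0, y=4) -> (x=1, y=4) -> (x=1, y=3)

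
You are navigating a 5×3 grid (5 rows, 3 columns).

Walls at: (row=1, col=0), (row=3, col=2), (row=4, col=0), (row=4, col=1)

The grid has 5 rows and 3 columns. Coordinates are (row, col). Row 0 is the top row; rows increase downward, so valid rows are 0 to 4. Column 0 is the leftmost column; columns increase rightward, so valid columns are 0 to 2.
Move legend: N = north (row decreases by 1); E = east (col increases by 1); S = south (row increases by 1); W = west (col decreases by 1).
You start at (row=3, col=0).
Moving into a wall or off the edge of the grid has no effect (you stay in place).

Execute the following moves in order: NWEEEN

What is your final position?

Start: (row=3, col=0)
  N (north): (row=3, col=0) -> (row=2, col=0)
  W (west): blocked, stay at (row=2, col=0)
  E (east): (row=2, col=0) -> (row=2, col=1)
  E (east): (row=2, col=1) -> (row=2, col=2)
  E (east): blocked, stay at (row=2, col=2)
  N (north): (row=2, col=2) -> (row=1, col=2)
Final: (row=1, col=2)

Answer: Final position: (row=1, col=2)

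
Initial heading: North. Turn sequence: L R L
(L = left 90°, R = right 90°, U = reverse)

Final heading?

Answer: Final heading: West

Derivation:
Start: North
  L (left (90° counter-clockwise)) -> West
  R (right (90° clockwise)) -> North
  L (left (90° counter-clockwise)) -> West
Final: West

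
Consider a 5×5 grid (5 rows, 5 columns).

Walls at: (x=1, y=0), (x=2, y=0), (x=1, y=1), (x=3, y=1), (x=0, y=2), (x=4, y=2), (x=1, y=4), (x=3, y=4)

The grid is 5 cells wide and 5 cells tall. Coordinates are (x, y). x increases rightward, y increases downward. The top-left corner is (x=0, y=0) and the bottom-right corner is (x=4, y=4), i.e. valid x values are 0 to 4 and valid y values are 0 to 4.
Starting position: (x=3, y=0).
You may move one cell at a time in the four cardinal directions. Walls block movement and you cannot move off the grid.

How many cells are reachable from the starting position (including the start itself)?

BFS flood-fill from (x=3, y=0):
  Distance 0: (x=3, y=0)
  Distance 1: (x=4, y=0)
  Distance 2: (x=4, y=1)
Total reachable: 3 (grid has 17 open cells total)

Answer: Reachable cells: 3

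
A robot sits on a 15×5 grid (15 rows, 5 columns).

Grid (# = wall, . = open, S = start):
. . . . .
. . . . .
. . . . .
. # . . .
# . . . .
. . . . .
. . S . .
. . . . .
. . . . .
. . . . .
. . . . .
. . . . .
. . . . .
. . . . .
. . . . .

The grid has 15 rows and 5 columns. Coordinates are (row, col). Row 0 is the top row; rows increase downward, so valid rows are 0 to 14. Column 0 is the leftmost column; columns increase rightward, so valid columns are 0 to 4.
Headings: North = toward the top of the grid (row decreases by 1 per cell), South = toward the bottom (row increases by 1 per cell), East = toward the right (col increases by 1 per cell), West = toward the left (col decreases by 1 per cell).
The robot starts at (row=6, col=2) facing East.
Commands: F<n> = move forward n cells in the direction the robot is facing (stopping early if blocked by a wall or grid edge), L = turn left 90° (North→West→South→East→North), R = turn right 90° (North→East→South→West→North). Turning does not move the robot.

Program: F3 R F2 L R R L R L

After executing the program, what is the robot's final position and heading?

Answer: Final position: (row=8, col=4), facing South

Derivation:
Start: (row=6, col=2), facing East
  F3: move forward 2/3 (blocked), now at (row=6, col=4)
  R: turn right, now facing South
  F2: move forward 2, now at (row=8, col=4)
  L: turn left, now facing East
  R: turn right, now facing South
  R: turn right, now facing West
  L: turn left, now facing South
  R: turn right, now facing West
  L: turn left, now facing South
Final: (row=8, col=4), facing South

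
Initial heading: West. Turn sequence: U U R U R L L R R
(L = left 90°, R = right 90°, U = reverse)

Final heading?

Start: West
  U (U-turn (180°)) -> East
  U (U-turn (180°)) -> West
  R (right (90° clockwise)) -> North
  U (U-turn (180°)) -> South
  R (right (90° clockwise)) -> West
  L (left (90° counter-clockwise)) -> South
  L (left (90° counter-clockwise)) -> East
  R (right (90° clockwise)) -> South
  R (right (90° clockwise)) -> West
Final: West

Answer: Final heading: West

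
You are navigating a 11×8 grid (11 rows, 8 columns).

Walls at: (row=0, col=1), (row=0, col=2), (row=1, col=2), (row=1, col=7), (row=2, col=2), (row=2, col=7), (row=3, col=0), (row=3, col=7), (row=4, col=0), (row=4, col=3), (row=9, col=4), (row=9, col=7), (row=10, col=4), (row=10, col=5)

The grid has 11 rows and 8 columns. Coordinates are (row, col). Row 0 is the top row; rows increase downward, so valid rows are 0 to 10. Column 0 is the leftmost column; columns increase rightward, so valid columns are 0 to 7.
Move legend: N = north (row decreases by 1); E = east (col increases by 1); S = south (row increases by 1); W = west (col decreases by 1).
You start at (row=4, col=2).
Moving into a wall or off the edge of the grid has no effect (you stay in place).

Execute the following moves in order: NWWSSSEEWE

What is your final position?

Answer: Final position: (row=6, col=3)

Derivation:
Start: (row=4, col=2)
  N (north): (row=4, col=2) -> (row=3, col=2)
  W (west): (row=3, col=2) -> (row=3, col=1)
  W (west): blocked, stay at (row=3, col=1)
  S (south): (row=3, col=1) -> (row=4, col=1)
  S (south): (row=4, col=1) -> (row=5, col=1)
  S (south): (row=5, col=1) -> (row=6, col=1)
  E (east): (row=6, col=1) -> (row=6, col=2)
  E (east): (row=6, col=2) -> (row=6, col=3)
  W (west): (row=6, col=3) -> (row=6, col=2)
  E (east): (row=6, col=2) -> (row=6, col=3)
Final: (row=6, col=3)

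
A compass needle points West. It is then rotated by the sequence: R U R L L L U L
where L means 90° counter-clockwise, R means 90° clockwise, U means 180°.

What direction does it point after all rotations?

Answer: Final heading: East

Derivation:
Start: West
  R (right (90° clockwise)) -> North
  U (U-turn (180°)) -> South
  R (right (90° clockwise)) -> West
  L (left (90° counter-clockwise)) -> South
  L (left (90° counter-clockwise)) -> East
  L (left (90° counter-clockwise)) -> North
  U (U-turn (180°)) -> South
  L (left (90° counter-clockwise)) -> East
Final: East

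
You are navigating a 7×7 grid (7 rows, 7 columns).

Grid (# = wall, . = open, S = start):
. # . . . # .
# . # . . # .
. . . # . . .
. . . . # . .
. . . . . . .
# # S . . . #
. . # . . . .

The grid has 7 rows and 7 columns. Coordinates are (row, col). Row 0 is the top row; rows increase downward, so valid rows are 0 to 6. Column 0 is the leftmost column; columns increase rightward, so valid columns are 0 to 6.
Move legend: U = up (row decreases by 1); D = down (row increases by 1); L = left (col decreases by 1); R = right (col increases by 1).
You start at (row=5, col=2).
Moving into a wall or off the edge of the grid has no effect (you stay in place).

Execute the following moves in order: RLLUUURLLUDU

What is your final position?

Start: (row=5, col=2)
  R (right): (row=5, col=2) -> (row=5, col=3)
  L (left): (row=5, col=3) -> (row=5, col=2)
  L (left): blocked, stay at (row=5, col=2)
  U (up): (row=5, col=2) -> (row=4, col=2)
  U (up): (row=4, col=2) -> (row=3, col=2)
  U (up): (row=3, col=2) -> (row=2, col=2)
  R (right): blocked, stay at (row=2, col=2)
  L (left): (row=2, col=2) -> (row=2, col=1)
  L (left): (row=2, col=1) -> (row=2, col=0)
  U (up): blocked, stay at (row=2, col=0)
  D (down): (row=2, col=0) -> (row=3, col=0)
  U (up): (row=3, col=0) -> (row=2, col=0)
Final: (row=2, col=0)

Answer: Final position: (row=2, col=0)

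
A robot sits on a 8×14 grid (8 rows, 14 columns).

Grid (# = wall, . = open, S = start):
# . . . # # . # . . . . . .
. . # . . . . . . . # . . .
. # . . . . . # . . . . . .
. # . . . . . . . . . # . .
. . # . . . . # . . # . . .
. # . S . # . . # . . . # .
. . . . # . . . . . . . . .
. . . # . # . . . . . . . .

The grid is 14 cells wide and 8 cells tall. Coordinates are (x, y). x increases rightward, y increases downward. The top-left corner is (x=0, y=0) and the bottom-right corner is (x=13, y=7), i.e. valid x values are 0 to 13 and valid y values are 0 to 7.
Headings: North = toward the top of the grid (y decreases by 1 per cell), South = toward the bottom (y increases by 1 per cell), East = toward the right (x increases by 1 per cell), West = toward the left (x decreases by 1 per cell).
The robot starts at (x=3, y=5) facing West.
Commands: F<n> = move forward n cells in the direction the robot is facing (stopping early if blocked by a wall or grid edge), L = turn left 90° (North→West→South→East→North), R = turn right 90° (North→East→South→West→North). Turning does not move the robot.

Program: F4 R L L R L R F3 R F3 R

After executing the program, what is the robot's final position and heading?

Start: (x=3, y=5), facing West
  F4: move forward 1/4 (blocked), now at (x=2, y=5)
  R: turn right, now facing North
  L: turn left, now facing West
  L: turn left, now facing South
  R: turn right, now facing West
  L: turn left, now facing South
  R: turn right, now facing West
  F3: move forward 0/3 (blocked), now at (x=2, y=5)
  R: turn right, now facing North
  F3: move forward 0/3 (blocked), now at (x=2, y=5)
  R: turn right, now facing East
Final: (x=2, y=5), facing East

Answer: Final position: (x=2, y=5), facing East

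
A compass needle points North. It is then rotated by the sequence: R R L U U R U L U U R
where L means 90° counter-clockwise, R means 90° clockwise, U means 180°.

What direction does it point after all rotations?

Start: North
  R (right (90° clockwise)) -> East
  R (right (90° clockwise)) -> South
  L (left (90° counter-clockwise)) -> East
  U (U-turn (180°)) -> West
  U (U-turn (180°)) -> East
  R (right (90° clockwise)) -> South
  U (U-turn (180°)) -> North
  L (left (90° counter-clockwise)) -> West
  U (U-turn (180°)) -> East
  U (U-turn (180°)) -> West
  R (right (90° clockwise)) -> North
Final: North

Answer: Final heading: North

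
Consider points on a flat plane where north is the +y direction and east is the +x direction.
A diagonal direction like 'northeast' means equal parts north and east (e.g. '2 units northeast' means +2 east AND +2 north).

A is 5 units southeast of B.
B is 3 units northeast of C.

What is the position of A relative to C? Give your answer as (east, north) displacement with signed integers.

Place C at the origin (east=0, north=0).
  B is 3 units northeast of C: delta (east=+3, north=+3); B at (east=3, north=3).
  A is 5 units southeast of B: delta (east=+5, north=-5); A at (east=8, north=-2).
Therefore A relative to C: (east=8, north=-2).

Answer: A is at (east=8, north=-2) relative to C.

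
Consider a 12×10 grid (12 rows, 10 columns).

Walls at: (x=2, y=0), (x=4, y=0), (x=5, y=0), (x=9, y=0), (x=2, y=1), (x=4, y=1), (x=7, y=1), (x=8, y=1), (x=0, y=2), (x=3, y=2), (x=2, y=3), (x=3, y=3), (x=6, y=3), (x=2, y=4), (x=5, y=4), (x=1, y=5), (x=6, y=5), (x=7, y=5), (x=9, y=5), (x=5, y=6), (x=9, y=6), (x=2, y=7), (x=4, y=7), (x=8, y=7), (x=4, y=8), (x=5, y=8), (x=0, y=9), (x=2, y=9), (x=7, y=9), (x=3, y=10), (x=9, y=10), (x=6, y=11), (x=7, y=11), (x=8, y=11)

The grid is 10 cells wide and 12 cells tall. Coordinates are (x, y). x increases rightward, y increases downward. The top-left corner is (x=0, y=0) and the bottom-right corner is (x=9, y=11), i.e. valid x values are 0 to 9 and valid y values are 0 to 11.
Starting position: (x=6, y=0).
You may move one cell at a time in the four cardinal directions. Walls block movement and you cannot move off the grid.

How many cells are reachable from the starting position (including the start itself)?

Answer: Reachable cells: 83

Derivation:
BFS flood-fill from (x=6, y=0):
  Distance 0: (x=6, y=0)
  Distance 1: (x=7, y=0), (x=6, y=1)
  Distance 2: (x=8, y=0), (x=5, y=1), (x=6, y=2)
  Distance 3: (x=5, y=2), (x=7, y=2)
  Distance 4: (x=4, y=2), (x=8, y=2), (x=5, y=3), (x=7, y=3)
  Distance 5: (x=9, y=2), (x=4, y=3), (x=8, y=3), (x=7, y=4)
  Distance 6: (x=9, y=1), (x=9, y=3), (x=4, y=4), (x=6, y=4), (x=8, y=4)
  Distance 7: (x=3, y=4), (x=9, y=4), (x=4, y=5), (x=8, y=5)
  Distance 8: (x=3, y=5), (x=5, y=5), (x=4, y=6), (x=8, y=6)
  Distance 9: (x=2, y=5), (x=3, y=6), (x=7, y=6)
  Distance 10: (x=2, y=6), (x=6, y=6), (x=3, y=7), (x=7, y=7)
  Distance 11: (x=1, y=6), (x=6, y=7), (x=3, y=8), (x=7, y=8)
  Distance 12: (x=0, y=6), (x=1, y=7), (x=5, y=7), (x=2, y=8), (x=6, y=8), (x=8, y=8), (x=3, y=9)
  Distance 13: (x=0, y=5), (x=0, y=7), (x=1, y=8), (x=9, y=8), (x=4, y=9), (x=6, y=9), (x=8, y=9)
  Distance 14: (x=0, y=4), (x=9, y=7), (x=0, y=8), (x=1, y=9), (x=5, y=9), (x=9, y=9), (x=4, y=10), (x=6, y=10), (x=8, y=10)
  Distance 15: (x=0, y=3), (x=1, y=4), (x=1, y=10), (x=5, y=10), (x=7, y=10), (x=4, y=11)
  Distance 16: (x=1, y=3), (x=0, y=10), (x=2, y=10), (x=1, y=11), (x=3, y=11), (x=5, y=11)
  Distance 17: (x=1, y=2), (x=0, y=11), (x=2, y=11)
  Distance 18: (x=1, y=1), (x=2, y=2)
  Distance 19: (x=1, y=0), (x=0, y=1)
  Distance 20: (x=0, y=0)
Total reachable: 83 (grid has 86 open cells total)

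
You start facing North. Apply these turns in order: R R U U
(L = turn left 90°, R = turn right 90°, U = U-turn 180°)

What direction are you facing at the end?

Start: North
  R (right (90° clockwise)) -> East
  R (right (90° clockwise)) -> South
  U (U-turn (180°)) -> North
  U (U-turn (180°)) -> South
Final: South

Answer: Final heading: South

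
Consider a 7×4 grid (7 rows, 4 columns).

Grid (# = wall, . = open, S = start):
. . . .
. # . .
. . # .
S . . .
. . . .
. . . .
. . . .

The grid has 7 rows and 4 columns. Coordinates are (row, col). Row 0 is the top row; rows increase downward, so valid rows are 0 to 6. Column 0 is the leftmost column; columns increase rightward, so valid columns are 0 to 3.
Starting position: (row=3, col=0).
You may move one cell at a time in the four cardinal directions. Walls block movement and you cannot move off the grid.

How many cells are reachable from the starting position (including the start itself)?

BFS flood-fill from (row=3, col=0):
  Distance 0: (row=3, col=0)
  Distance 1: (row=2, col=0), (row=3, col=1), (row=4, col=0)
  Distance 2: (row=1, col=0), (row=2, col=1), (row=3, col=2), (row=4, col=1), (row=5, col=0)
  Distance 3: (row=0, col=0), (row=3, col=3), (row=4, col=2), (row=5, col=1), (row=6, col=0)
  Distance 4: (row=0, col=1), (row=2, col=3), (row=4, col=3), (row=5, col=2), (row=6, col=1)
  Distance 5: (row=0, col=2), (row=1, col=3), (row=5, col=3), (row=6, col=2)
  Distance 6: (row=0, col=3), (row=1, col=2), (row=6, col=3)
Total reachable: 26 (grid has 26 open cells total)

Answer: Reachable cells: 26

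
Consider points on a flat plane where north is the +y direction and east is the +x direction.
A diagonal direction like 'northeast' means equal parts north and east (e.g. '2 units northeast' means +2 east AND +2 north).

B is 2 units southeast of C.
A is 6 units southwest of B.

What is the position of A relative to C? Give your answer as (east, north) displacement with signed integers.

Place C at the origin (east=0, north=0).
  B is 2 units southeast of C: delta (east=+2, north=-2); B at (east=2, north=-2).
  A is 6 units southwest of B: delta (east=-6, north=-6); A at (east=-4, north=-8).
Therefore A relative to C: (east=-4, north=-8).

Answer: A is at (east=-4, north=-8) relative to C.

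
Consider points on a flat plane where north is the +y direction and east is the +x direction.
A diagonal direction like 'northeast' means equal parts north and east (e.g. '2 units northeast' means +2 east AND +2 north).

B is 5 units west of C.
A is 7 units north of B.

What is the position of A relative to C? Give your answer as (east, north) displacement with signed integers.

Place C at the origin (east=0, north=0).
  B is 5 units west of C: delta (east=-5, north=+0); B at (east=-5, north=0).
  A is 7 units north of B: delta (east=+0, north=+7); A at (east=-5, north=7).
Therefore A relative to C: (east=-5, north=7).

Answer: A is at (east=-5, north=7) relative to C.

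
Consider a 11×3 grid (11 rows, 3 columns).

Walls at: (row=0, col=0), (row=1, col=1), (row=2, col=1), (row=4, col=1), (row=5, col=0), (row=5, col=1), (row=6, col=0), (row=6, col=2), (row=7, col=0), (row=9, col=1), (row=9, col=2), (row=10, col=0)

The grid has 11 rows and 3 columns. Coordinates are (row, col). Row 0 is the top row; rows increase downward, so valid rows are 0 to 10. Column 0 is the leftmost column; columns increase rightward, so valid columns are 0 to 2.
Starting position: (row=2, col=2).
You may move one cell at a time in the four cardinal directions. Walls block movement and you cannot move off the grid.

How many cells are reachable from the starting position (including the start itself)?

Answer: Reachable cells: 12

Derivation:
BFS flood-fill from (row=2, col=2):
  Distance 0: (row=2, col=2)
  Distance 1: (row=1, col=2), (row=3, col=2)
  Distance 2: (row=0, col=2), (row=3, col=1), (row=4, col=2)
  Distance 3: (row=0, col=1), (row=3, col=0), (row=5, col=2)
  Distance 4: (row=2, col=0), (row=4, col=0)
  Distance 5: (row=1, col=0)
Total reachable: 12 (grid has 21 open cells total)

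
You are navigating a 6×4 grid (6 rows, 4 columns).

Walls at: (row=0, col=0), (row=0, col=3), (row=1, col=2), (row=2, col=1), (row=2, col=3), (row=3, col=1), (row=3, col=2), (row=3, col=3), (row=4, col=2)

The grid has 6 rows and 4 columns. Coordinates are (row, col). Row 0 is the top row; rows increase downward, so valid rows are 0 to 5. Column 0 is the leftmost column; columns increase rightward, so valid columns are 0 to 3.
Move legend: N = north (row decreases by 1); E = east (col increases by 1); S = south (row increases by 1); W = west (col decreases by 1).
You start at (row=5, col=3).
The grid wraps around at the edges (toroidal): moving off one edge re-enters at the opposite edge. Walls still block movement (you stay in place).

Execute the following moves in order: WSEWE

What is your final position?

Start: (row=5, col=3)
  W (west): (row=5, col=3) -> (row=5, col=2)
  S (south): (row=5, col=2) -> (row=0, col=2)
  E (east): blocked, stay at (row=0, col=2)
  W (west): (row=0, col=2) -> (row=0, col=1)
  E (east): (row=0, col=1) -> (row=0, col=2)
Final: (row=0, col=2)

Answer: Final position: (row=0, col=2)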